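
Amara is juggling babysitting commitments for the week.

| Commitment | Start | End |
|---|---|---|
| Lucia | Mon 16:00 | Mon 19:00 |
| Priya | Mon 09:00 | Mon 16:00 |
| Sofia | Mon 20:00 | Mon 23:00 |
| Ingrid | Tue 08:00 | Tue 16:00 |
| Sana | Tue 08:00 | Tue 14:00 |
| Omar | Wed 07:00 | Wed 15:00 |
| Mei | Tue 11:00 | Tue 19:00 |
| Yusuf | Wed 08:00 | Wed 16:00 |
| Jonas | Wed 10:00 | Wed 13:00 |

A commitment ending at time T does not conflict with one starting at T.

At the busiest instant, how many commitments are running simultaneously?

Sort all start/end points and keep a running count:
Mon 09:00 start Priya → 1
Mon 16:00 end Priya → 0
Mon 16:00 start Lucia → 1
Mon 19:00 end Lucia → 0
Mon 20:00 start Sofia → 1
Mon 23:00 end Sofia → 0
Tue 08:00 start Ingrid → 1
Tue 08:00 start Sana → 2
Tue 11:00 start Mei → 3
Tue 14:00 end Sana → 2
Tue 16:00 end Ingrid → 1
Tue 19:00 end Mei → 0
Wed 07:00 start Omar → 1
Wed 08:00 start Yusuf → 2
Wed 10:00 start Jonas → 3
Wed 13:00 end Jonas → 2
Wed 15:00 end Omar → 1
Wed 16:00 end Yusuf → 0
Peak is 3, at Tue 11:00 (Ingrid, Mei, Sana).

3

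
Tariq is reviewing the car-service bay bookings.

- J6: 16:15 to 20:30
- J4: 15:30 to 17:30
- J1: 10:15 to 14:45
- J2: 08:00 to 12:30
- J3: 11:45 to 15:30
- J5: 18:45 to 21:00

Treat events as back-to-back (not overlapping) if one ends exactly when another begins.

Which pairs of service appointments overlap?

Sorted by start: J2, J1, J3, J4, J6, J5.
J1 starts before J2 ends → J2 and J1 overlap.
J3 starts before J2 ends → J2 and J3 overlap.
J4 starts after J2 ends, so J2 has no further overlaps.
J3 starts before J1 ends → J1 and J3 overlap.
J4 starts after J1 ends, so J1 has no further overlaps.
J4 starts exactly when J3 ends (back-to-back, no overlap), so J3 has no further overlaps.
J6 starts before J4 ends → J4 and J6 overlap.
J5 starts after J4 ends.
J5 starts before J6 ends → J6 and J5 overlap.

J1 & J2, J1 & J3, J2 & J3, J4 & J6, J5 & J6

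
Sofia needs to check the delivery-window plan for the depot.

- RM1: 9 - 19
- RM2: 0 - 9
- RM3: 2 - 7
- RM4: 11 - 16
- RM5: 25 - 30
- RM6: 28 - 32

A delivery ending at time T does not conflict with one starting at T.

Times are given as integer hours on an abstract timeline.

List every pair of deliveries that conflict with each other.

Sorted by start: RM2, RM3, RM1, RM4, RM5, RM6.
RM3 starts before RM2 ends → RM2 and RM3 overlap.
RM1 starts exactly when RM2 ends (back-to-back, no overlap), so nothing later overlaps RM2 either.
RM1 starts after RM3 ends, so nothing later overlaps RM3 either.
RM4 starts before RM1 ends → RM1 and RM4 overlap.
RM5 starts after RM1 ends, so nothing later overlaps RM1 either.
RM5 starts after RM4 ends, so nothing later overlaps RM4 either.
RM6 starts before RM5 ends → RM5 and RM6 overlap.

RM1 & RM4, RM2 & RM3, RM5 & RM6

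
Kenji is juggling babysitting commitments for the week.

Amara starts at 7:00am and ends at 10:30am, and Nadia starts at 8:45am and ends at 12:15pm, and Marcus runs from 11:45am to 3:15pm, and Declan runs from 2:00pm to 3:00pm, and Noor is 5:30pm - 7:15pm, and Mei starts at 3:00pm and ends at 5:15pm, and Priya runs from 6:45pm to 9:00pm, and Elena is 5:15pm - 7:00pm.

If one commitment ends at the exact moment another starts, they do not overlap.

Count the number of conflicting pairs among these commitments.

Sorted by start: Amara, Nadia, Marcus, Declan, Mei, Elena, Noor, Priya.
Nadia starts before Amara ends → Amara and Nadia overlap.
Marcus starts after Amara ends, so nothing later overlaps Amara either.
Marcus starts before Nadia ends → Nadia and Marcus overlap.
Declan starts after Nadia ends, so nothing later overlaps Nadia either.
Declan starts before Marcus ends → Marcus and Declan overlap.
Mei starts before Marcus ends → Marcus and Mei overlap.
Elena starts after Marcus ends, so nothing later overlaps Marcus either.
Mei starts exactly when Declan ends (back-to-back, no overlap), so nothing later overlaps Declan either.
Elena starts exactly when Mei ends (back-to-back, no overlap), so nothing later overlaps Mei either.
Noor starts before Elena ends → Elena and Noor overlap.
Priya starts before Elena ends → Elena and Priya overlap.
Priya starts before Noor ends → Noor and Priya overlap.
Overlapping pairs: Amara & Nadia, Declan & Marcus, Elena & Noor, Elena & Priya, Marcus & Mei, Marcus & Nadia, Noor & Priya — 7 in total.

7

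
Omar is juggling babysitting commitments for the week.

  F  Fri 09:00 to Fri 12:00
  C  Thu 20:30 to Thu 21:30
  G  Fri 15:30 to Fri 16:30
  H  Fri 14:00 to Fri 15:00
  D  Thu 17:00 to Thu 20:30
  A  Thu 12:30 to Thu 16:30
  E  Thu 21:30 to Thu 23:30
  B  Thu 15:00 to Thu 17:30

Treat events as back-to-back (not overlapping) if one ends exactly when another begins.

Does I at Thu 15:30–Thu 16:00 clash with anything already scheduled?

Yes — it overlaps A, B

A: starts Thu 12:30 before I ends Thu 16:00, and ends Thu 16:30 after I starts Thu 15:30 → overlap.
B: starts Thu 15:00 before I ends Thu 16:00, and ends Thu 17:30 after I starts Thu 15:30 → overlap.
D: starts Thu 17:00 at or after I ends Thu 16:00 → clear.
C: starts Thu 20:30 at or after I ends Thu 16:00 → clear.
E: starts Thu 21:30 at or after I ends Thu 16:00 → clear.
F: starts Fri 09:00 at or after I ends Thu 16:00 → clear.
H: starts Fri 14:00 at or after I ends Thu 16:00 → clear.
G: starts Fri 15:30 at or after I ends Thu 16:00 → clear.
I overlaps A, B.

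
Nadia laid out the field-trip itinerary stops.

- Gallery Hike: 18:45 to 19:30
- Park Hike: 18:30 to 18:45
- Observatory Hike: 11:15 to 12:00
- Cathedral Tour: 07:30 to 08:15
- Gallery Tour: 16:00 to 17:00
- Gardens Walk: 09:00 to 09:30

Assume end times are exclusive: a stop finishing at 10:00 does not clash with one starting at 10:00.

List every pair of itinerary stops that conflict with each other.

Sorted by start: Cathedral Tour, Gardens Walk, Observatory Hike, Gallery Tour, Park Hike, Gallery Hike.
Gardens Walk starts after Cathedral Tour ends, so nothing later overlaps Cathedral Tour either.
Observatory Hike starts after Gardens Walk ends, so nothing later overlaps Gardens Walk either.
Gallery Tour starts after Observatory Hike ends, so nothing later overlaps Observatory Hike either.
Park Hike starts after Gallery Tour ends, so nothing later overlaps Gallery Tour either.
Gallery Hike starts exactly when Park Hike ends (back-to-back, no overlap).

no conflicts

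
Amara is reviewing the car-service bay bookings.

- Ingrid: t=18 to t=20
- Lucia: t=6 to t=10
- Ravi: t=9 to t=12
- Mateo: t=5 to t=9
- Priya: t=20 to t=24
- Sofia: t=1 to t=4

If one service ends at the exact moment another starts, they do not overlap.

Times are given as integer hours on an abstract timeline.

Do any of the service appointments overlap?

Sorted by start: Sofia, Mateo, Lucia, Ravi, Ingrid, Priya.
Mateo starts after Sofia ends; Sofia is clear from here.
Lucia starts before Mateo ends → Mateo and Lucia overlap.
That's a conflict, so the schedule is not conflict-free.

Yes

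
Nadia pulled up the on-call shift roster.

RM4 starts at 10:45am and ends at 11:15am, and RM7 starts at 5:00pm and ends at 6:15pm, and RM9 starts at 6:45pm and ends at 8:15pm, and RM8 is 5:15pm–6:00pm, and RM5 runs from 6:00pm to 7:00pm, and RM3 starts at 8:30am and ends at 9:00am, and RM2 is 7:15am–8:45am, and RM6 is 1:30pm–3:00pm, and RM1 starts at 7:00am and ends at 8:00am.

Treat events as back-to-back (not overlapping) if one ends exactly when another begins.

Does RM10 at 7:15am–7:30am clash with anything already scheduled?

Yes — it overlaps RM1, RM2

RM1: starts 7:00am before RM10 ends 7:30am, and ends 8:00am after RM10 starts 7:15am → overlap.
RM2: starts 7:15am before RM10 ends 7:30am, and ends 8:45am after RM10 starts 7:15am → overlap.
RM3: starts 8:30am at or after RM10 ends 7:30am → clear.
RM4: starts 10:45am at or after RM10 ends 7:30am → clear.
RM6: starts 1:30pm at or after RM10 ends 7:30am → clear.
RM7: starts 5:00pm at or after RM10 ends 7:30am → clear.
RM8: starts 5:15pm at or after RM10 ends 7:30am → clear.
RM5: starts 6:00pm at or after RM10 ends 7:30am → clear.
RM9: starts 6:45pm at or after RM10 ends 7:30am → clear.
RM10 overlaps RM1, RM2.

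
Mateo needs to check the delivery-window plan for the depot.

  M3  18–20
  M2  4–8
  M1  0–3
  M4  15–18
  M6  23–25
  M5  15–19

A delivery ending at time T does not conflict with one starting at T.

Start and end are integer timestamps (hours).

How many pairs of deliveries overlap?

2

Two intervals overlap when each starts before the other ends.
Sorted by start: M1, M2, M4, M5, M3, M6.
M2 starts after M1 ends — done with M1.
M4 starts after M2 ends — done with M2.
M5 starts before M4 ends → M4 and M5 overlap.
M3 starts exactly when M4 ends (back-to-back, no overlap) — done with M4.
M3 starts before M5 ends → M5 and M3 overlap.
M6 starts after M5 ends.
M6 starts after M3 ends.
Overlapping pairs: M3 & M5, M4 & M5 — 2 in total.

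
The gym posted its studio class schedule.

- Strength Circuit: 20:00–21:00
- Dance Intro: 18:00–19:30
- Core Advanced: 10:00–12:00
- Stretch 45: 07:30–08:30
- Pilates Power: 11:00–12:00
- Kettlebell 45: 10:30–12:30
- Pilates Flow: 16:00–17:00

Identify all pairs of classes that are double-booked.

Core Advanced & Kettlebell 45, Core Advanced & Pilates Power, Kettlebell 45 & Pilates Power

Two intervals overlap when each starts before the other ends.
Sorted by start: Stretch 45, Core Advanced, Kettlebell 45, Pilates Power, Pilates Flow, Dance Intro, Strength Circuit.
Core Advanced starts after Stretch 45 ends, so Stretch 45 has no further overlaps.
Kettlebell 45 starts before Core Advanced ends → Core Advanced and Kettlebell 45 overlap.
Pilates Power starts before Core Advanced ends → Core Advanced and Pilates Power overlap.
Pilates Flow starts after Core Advanced ends, so Core Advanced has no further overlaps.
Pilates Power starts before Kettlebell 45 ends → Kettlebell 45 and Pilates Power overlap.
Pilates Flow starts after Kettlebell 45 ends, so Kettlebell 45 has no further overlaps.
Pilates Flow starts after Pilates Power ends, so Pilates Power has no further overlaps.
Dance Intro starts after Pilates Flow ends, so Pilates Flow has no further overlaps.
Strength Circuit starts after Dance Intro ends.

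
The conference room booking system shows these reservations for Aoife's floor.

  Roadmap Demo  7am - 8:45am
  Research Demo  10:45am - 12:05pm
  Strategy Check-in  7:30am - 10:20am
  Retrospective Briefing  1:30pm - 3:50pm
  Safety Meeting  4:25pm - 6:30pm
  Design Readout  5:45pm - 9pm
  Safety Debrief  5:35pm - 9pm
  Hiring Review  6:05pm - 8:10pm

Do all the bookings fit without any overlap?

Check each pair: they overlap iff neither finishes before the other starts.
Sorted by start: Roadmap Demo, Strategy Check-in, Research Demo, Retrospective Briefing, Safety Meeting, Safety Debrief, Design Readout, Hiring Review.
Strategy Check-in starts before Roadmap Demo ends → Roadmap Demo and Strategy Check-in overlap.
That's a conflict, so the schedule is not conflict-free.

No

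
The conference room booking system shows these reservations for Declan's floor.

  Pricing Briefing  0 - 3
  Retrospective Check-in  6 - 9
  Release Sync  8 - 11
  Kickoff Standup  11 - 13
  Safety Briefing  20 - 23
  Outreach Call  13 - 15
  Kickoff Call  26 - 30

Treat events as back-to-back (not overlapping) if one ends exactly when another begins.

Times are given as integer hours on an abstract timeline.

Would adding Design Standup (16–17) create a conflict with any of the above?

Pricing Briefing: ends 3 at or before Design Standup starts 16 → clear.
Retrospective Check-in: ends 9 at or before Design Standup starts 16 → clear.
Release Sync: ends 11 at or before Design Standup starts 16 → clear.
Kickoff Standup: ends 13 at or before Design Standup starts 16 → clear.
Outreach Call: ends 15 at or before Design Standup starts 16 → clear.
Safety Briefing: starts 20 at or after Design Standup ends 17 → clear.
Kickoff Call: starts 26 at or after Design Standup ends 17 → clear.

No — it doesn't clash with anything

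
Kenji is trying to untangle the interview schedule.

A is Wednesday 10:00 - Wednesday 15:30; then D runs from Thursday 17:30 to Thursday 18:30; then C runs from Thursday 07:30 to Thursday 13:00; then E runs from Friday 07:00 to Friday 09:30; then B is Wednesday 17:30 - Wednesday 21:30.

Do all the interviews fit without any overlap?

Two intervals overlap when each starts before the other ends.
Sorted by start: A, B, C, D, E.
B starts after A ends, so A has no further overlaps.
C starts after B ends, so B has no further overlaps.
D starts after C ends, so C has no further overlaps.
E starts after D ends.
Every pair is clear; the schedule has no overlaps.

Yes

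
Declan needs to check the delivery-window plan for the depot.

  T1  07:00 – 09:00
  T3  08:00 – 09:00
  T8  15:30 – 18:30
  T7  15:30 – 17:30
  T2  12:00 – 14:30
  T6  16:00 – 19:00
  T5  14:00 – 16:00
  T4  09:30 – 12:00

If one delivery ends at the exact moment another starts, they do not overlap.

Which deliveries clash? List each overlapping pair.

T1 & T3, T2 & T5, T5 & T7, T5 & T8, T6 & T7, T6 & T8, T7 & T8

Sorted by start: T1, T3, T4, T2, T5, T7, T8, T6.
T3 starts before T1 ends → T1 and T3 overlap.
T4 starts after T1 ends, so nothing later overlaps T1 either.
T4 starts after T3 ends, so nothing later overlaps T3 either.
T2 starts exactly when T4 ends (back-to-back, no overlap), so nothing later overlaps T4 either.
T5 starts before T2 ends → T2 and T5 overlap.
T7 starts after T2 ends, so nothing later overlaps T2 either.
T7 starts before T5 ends → T5 and T7 overlap.
T8 starts before T5 ends → T5 and T8 overlap.
T6 starts exactly when T5 ends (back-to-back, no overlap).
T8 starts before T7 ends → T7 and T8 overlap.
T6 starts before T7 ends → T7 and T6 overlap.
T6 starts before T8 ends → T8 and T6 overlap.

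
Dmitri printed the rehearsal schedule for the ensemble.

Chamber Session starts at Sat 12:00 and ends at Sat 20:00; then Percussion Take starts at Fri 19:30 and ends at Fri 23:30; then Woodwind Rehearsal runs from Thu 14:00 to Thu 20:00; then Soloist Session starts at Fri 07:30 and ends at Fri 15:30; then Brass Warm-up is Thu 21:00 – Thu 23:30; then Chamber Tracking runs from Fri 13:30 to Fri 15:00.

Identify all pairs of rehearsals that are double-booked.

Chamber Tracking & Soloist Session

Sorted by start: Woodwind Rehearsal, Brass Warm-up, Soloist Session, Chamber Tracking, Percussion Take, Chamber Session.
Brass Warm-up starts after Woodwind Rehearsal ends; Woodwind Rehearsal is clear from here.
Soloist Session starts after Brass Warm-up ends; Brass Warm-up is clear from here.
Chamber Tracking starts before Soloist Session ends → Soloist Session and Chamber Tracking overlap.
Percussion Take starts after Soloist Session ends; Soloist Session is clear from here.
Percussion Take starts after Chamber Tracking ends; Chamber Tracking is clear from here.
Chamber Session starts after Percussion Take ends.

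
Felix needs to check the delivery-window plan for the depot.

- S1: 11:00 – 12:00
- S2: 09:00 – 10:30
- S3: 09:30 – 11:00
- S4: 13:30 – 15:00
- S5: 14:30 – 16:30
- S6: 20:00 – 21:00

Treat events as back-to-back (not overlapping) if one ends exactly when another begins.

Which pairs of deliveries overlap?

S2 & S3, S4 & S5

Sorted by start: S2, S3, S1, S4, S5, S6.
S3 starts before S2 ends → S2 and S3 overlap.
S1 starts after S2 ends, so S2 has no further overlaps.
S1 starts exactly when S3 ends (back-to-back, no overlap), so S3 has no further overlaps.
S4 starts after S1 ends, so S1 has no further overlaps.
S5 starts before S4 ends → S4 and S5 overlap.
S6 starts after S4 ends.
S6 starts after S5 ends.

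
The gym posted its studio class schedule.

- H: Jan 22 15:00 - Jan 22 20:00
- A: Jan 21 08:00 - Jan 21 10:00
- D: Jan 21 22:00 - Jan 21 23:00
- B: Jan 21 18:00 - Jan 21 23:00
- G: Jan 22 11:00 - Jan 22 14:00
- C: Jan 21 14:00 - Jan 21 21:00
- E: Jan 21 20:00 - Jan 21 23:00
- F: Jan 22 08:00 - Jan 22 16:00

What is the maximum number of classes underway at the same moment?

Sort all start/end points and keep a running count:
Jan 21 08:00 start A → 1
Jan 21 10:00 end A → 0
Jan 21 14:00 start C → 1
Jan 21 18:00 start B → 2
Jan 21 20:00 start E → 3
Jan 21 21:00 end C → 2
Jan 21 22:00 start D → 3
Jan 21 23:00 end B → 2
Jan 21 23:00 end D → 1
Jan 21 23:00 end E → 0
Jan 22 08:00 start F → 1
Jan 22 11:00 start G → 2
Jan 22 14:00 end G → 1
Jan 22 15:00 start H → 2
Jan 22 16:00 end F → 1
Jan 22 20:00 end H → 0
Peak is 3, at Jan 21 20:00 (B, C, E).

3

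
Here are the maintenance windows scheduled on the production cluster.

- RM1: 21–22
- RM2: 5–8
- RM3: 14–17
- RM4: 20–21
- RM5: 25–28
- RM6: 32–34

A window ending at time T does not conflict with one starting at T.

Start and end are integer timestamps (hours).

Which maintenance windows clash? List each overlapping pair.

no overlapping pairs

Two intervals overlap when each starts before the other ends.
Sorted by start: RM2, RM3, RM4, RM1, RM5, RM6.
RM3 starts after RM2 ends, so RM2 has no further overlaps.
RM4 starts after RM3 ends, so RM3 has no further overlaps.
RM1 starts exactly when RM4 ends (back-to-back, no overlap), so RM4 has no further overlaps.
RM5 starts after RM1 ends, so RM1 has no further overlaps.
RM6 starts after RM5 ends.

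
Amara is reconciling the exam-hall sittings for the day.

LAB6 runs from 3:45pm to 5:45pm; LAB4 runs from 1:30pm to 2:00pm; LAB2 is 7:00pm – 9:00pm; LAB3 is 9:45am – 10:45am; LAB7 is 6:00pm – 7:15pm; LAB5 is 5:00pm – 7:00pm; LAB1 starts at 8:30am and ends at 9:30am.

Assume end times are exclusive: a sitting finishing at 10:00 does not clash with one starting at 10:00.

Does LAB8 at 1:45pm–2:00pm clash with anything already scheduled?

LAB1: ends 9:30am at or before LAB8 starts 1:45pm → clear.
LAB3: ends 10:45am at or before LAB8 starts 1:45pm → clear.
LAB4: starts 1:30pm before LAB8 ends 2:00pm, and ends 2:00pm after LAB8 starts 1:45pm → overlap.
LAB6: starts 3:45pm at or after LAB8 ends 2:00pm → clear.
LAB5: starts 5:00pm at or after LAB8 ends 2:00pm → clear.
LAB7: starts 6:00pm at or after LAB8 ends 2:00pm → clear.
LAB2: starts 7:00pm at or after LAB8 ends 2:00pm → clear.
LAB8 overlaps LAB4.

Yes — it overlaps LAB4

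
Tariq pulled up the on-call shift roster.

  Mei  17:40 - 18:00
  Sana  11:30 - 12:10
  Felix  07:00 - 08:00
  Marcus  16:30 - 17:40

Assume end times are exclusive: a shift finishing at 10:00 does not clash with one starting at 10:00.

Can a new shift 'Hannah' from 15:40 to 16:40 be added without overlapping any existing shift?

No — it overlaps Marcus

Felix: ends 08:00 at or before Hannah starts 15:40 → clear.
Sana: ends 12:10 at or before Hannah starts 15:40 → clear.
Marcus: starts 16:30 before Hannah ends 16:40, and ends 17:40 after Hannah starts 15:40 → overlap.
Mei: starts 17:40 at or after Hannah ends 16:40 → clear.
Hannah overlaps Marcus.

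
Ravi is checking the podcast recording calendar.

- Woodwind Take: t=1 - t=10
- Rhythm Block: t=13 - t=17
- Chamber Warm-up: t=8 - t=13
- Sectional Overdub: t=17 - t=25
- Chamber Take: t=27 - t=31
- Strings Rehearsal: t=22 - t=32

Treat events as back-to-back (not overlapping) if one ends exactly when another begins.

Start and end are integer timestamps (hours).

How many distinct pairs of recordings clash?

Sorted by start: Woodwind Take, Chamber Warm-up, Rhythm Block, Sectional Overdub, Strings Rehearsal, Chamber Take.
Chamber Warm-up starts before Woodwind Take ends → Woodwind Take and Chamber Warm-up overlap.
Rhythm Block starts after Woodwind Take ends, so nothing later overlaps Woodwind Take either.
Rhythm Block starts exactly when Chamber Warm-up ends (back-to-back, no overlap), so nothing later overlaps Chamber Warm-up either.
Sectional Overdub starts exactly when Rhythm Block ends (back-to-back, no overlap), so nothing later overlaps Rhythm Block either.
Strings Rehearsal starts before Sectional Overdub ends → Sectional Overdub and Strings Rehearsal overlap.
Chamber Take starts after Sectional Overdub ends.
Chamber Take starts before Strings Rehearsal ends → Strings Rehearsal and Chamber Take overlap.
Overlapping pairs: Chamber Take & Strings Rehearsal, Chamber Warm-up & Woodwind Take, Sectional Overdub & Strings Rehearsal — 3 in total.

3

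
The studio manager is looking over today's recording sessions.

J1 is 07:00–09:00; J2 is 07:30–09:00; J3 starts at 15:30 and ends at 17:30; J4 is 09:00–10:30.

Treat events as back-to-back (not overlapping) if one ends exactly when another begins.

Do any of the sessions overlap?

Yes

Check each pair: they overlap iff neither finishes before the other starts.
Sorted by start: J1, J2, J4, J3.
J2 starts before J1 ends → J1 and J2 overlap.
That's a conflict, so the schedule is not conflict-free.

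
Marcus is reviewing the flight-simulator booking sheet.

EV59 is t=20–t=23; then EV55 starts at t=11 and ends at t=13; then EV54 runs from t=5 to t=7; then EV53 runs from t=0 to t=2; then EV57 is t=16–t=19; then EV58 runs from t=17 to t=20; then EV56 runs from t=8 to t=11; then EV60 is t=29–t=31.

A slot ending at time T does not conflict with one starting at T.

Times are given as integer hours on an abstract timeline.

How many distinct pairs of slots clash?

Sorted by start: EV53, EV54, EV56, EV55, EV57, EV58, EV59, EV60.
EV54 starts after EV53 ends; EV53 is clear from here.
EV56 starts after EV54 ends; EV54 is clear from here.
EV55 starts exactly when EV56 ends (back-to-back, no overlap); EV56 is clear from here.
EV57 starts after EV55 ends; EV55 is clear from here.
EV58 starts before EV57 ends → EV57 and EV58 overlap.
EV59 starts after EV57 ends; EV57 is clear from here.
EV59 starts exactly when EV58 ends (back-to-back, no overlap); EV58 is clear from here.
EV60 starts after EV59 ends.
Overlapping pairs: EV57 & EV58 — 1 in total.

1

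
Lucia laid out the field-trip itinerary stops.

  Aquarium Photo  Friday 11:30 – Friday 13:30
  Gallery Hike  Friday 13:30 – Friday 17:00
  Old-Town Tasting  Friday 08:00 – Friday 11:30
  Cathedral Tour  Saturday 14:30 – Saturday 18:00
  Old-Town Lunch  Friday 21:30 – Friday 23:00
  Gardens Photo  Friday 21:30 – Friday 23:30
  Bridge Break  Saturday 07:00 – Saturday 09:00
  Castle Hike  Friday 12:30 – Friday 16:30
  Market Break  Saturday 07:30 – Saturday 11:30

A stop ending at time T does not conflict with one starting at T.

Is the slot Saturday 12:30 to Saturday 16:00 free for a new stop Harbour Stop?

No — it overlaps Cathedral Tour

Old-Town Tasting: ends Friday 11:30 at or before Harbour Stop starts Saturday 12:30 → clear.
Aquarium Photo: ends Friday 13:30 at or before Harbour Stop starts Saturday 12:30 → clear.
Castle Hike: ends Friday 16:30 at or before Harbour Stop starts Saturday 12:30 → clear.
Gallery Hike: ends Friday 17:00 at or before Harbour Stop starts Saturday 12:30 → clear.
Gardens Photo: ends Friday 23:30 at or before Harbour Stop starts Saturday 12:30 → clear.
Old-Town Lunch: ends Friday 23:00 at or before Harbour Stop starts Saturday 12:30 → clear.
Bridge Break: ends Saturday 09:00 at or before Harbour Stop starts Saturday 12:30 → clear.
Market Break: ends Saturday 11:30 at or before Harbour Stop starts Saturday 12:30 → clear.
Cathedral Tour: starts Saturday 14:30 before Harbour Stop ends Saturday 16:00, and ends Saturday 18:00 after Harbour Stop starts Saturday 12:30 → overlap.
Harbour Stop overlaps Cathedral Tour.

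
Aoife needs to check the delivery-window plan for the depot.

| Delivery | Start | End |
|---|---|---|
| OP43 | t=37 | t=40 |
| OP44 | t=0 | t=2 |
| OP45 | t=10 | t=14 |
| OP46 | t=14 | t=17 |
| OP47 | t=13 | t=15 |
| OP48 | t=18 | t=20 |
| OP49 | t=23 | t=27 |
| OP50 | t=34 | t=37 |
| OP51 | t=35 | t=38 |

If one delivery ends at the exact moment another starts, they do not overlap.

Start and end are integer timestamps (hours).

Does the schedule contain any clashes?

Check each pair: they overlap iff neither finishes before the other starts.
Sorted by start: OP44, OP45, OP47, OP46, OP48, OP49, OP50, OP51, OP43.
OP45 starts after OP44 ends — done with OP44.
OP47 starts before OP45 ends → OP45 and OP47 overlap.
That's a conflict, so the schedule is not conflict-free.

Yes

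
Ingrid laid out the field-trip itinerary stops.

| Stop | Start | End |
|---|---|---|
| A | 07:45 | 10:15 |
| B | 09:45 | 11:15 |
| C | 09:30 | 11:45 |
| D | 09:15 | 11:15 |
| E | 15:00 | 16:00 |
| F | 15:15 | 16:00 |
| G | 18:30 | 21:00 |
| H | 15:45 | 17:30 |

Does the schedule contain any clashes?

Sorted by start: A, D, C, B, E, F, H, G.
D starts before A ends → A and D overlap.
That's a conflict, so the schedule is not conflict-free.

Yes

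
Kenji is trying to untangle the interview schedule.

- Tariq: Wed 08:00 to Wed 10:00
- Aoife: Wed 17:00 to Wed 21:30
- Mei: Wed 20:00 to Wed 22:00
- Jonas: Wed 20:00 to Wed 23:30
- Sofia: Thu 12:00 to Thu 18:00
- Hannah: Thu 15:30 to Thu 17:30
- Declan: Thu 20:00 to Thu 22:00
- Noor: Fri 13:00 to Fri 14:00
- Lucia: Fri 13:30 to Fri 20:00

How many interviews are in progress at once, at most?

3

Walk through starts and ends in time order (an end at T is processed before a start at T):
Wed 08:00 start Tariq → 1
Wed 10:00 end Tariq → 0
Wed 17:00 start Aoife → 1
Wed 20:00 start Jonas → 2
Wed 20:00 start Mei → 3
Wed 21:30 end Aoife → 2
Wed 22:00 end Mei → 1
Wed 23:30 end Jonas → 0
Thu 12:00 start Sofia → 1
Thu 15:30 start Hannah → 2
Thu 17:30 end Hannah → 1
Thu 18:00 end Sofia → 0
Thu 20:00 start Declan → 1
Thu 22:00 end Declan → 0
Fri 13:00 start Noor → 1
Fri 13:30 start Lucia → 2
Fri 14:00 end Noor → 1
Fri 20:00 end Lucia → 0
Peak is 3, at Wed 20:00 (Aoife, Jonas, Mei).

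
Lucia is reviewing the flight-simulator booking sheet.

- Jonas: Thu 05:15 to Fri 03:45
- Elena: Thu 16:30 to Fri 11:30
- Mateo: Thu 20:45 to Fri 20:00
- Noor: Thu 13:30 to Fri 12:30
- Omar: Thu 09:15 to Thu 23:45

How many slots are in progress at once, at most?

Walk through starts and ends in time order (an end at T is processed before a start at T):
Thu 05:15 start Jonas → 1
Thu 09:15 start Omar → 2
Thu 13:30 start Noor → 3
Thu 16:30 start Elena → 4
Thu 20:45 start Mateo → 5
Thu 23:45 end Omar → 4
Fri 03:45 end Jonas → 3
Fri 11:30 end Elena → 2
Fri 12:30 end Noor → 1
Fri 20:00 end Mateo → 0
Peak is 5, at Thu 20:45 (Elena, Jonas, Mateo, Noor, Omar).

5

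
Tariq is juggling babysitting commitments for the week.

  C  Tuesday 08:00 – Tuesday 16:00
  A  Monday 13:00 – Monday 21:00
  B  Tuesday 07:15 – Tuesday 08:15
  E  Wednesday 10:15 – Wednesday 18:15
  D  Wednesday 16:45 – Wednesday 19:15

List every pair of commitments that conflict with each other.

B & C, D & E

Sorted by start: A, B, C, E, D.
B starts after A ends, so A has no further overlaps.
C starts before B ends → B and C overlap.
E starts after B ends, so B has no further overlaps.
E starts after C ends, so C has no further overlaps.
D starts before E ends → E and D overlap.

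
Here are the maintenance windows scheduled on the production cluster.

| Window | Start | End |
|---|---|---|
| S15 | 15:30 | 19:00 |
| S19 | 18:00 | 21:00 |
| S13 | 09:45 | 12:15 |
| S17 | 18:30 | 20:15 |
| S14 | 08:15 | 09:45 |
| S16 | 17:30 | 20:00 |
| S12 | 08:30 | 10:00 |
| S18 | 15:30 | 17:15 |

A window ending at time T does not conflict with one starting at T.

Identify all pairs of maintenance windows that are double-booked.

Two intervals overlap when each starts before the other ends.
Sorted by start: S14, S12, S13, S15, S18, S16, S19, S17.
S12 starts before S14 ends → S14 and S12 overlap.
S13 starts exactly when S14 ends (back-to-back, no overlap), so nothing later overlaps S14 either.
S13 starts before S12 ends → S12 and S13 overlap.
S15 starts after S12 ends, so nothing later overlaps S12 either.
S15 starts after S13 ends, so nothing later overlaps S13 either.
S18 starts before S15 ends → S15 and S18 overlap.
S16 starts before S15 ends → S15 and S16 overlap.
S19 starts before S15 ends → S15 and S19 overlap.
S17 starts before S15 ends → S15 and S17 overlap.
S16 starts after S18 ends, so nothing later overlaps S18 either.
S19 starts before S16 ends → S16 and S19 overlap.
S17 starts before S16 ends → S16 and S17 overlap.
S17 starts before S19 ends → S19 and S17 overlap.

S12 & S13, S12 & S14, S15 & S16, S15 & S17, S15 & S18, S15 & S19, S16 & S17, S16 & S19, S17 & S19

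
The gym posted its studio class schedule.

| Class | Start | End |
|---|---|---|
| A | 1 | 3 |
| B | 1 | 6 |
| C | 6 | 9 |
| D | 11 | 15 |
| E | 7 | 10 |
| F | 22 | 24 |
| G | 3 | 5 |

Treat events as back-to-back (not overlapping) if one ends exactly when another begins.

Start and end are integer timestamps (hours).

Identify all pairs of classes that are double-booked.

A & B, B & G, C & E

Two intervals overlap when each starts before the other ends.
Sorted by start: A, B, G, C, E, D, F.
B starts before A ends → A and B overlap.
G starts exactly when A ends (back-to-back, no overlap), so A has no further overlaps.
G starts before B ends → B and G overlap.
C starts exactly when B ends (back-to-back, no overlap), so B has no further overlaps.
C starts after G ends, so G has no further overlaps.
E starts before C ends → C and E overlap.
D starts after C ends, so C has no further overlaps.
D starts after E ends, so E has no further overlaps.
F starts after D ends.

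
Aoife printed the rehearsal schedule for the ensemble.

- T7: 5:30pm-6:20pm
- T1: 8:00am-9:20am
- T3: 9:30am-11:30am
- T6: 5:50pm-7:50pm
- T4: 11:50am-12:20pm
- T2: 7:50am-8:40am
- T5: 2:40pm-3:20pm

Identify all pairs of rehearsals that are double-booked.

T1 & T2, T6 & T7

Sorted by start: T2, T1, T3, T4, T5, T7, T6.
T1 starts before T2 ends → T2 and T1 overlap.
T3 starts after T2 ends; T2 is clear from here.
T3 starts after T1 ends; T1 is clear from here.
T4 starts after T3 ends; T3 is clear from here.
T5 starts after T4 ends; T4 is clear from here.
T7 starts after T5 ends; T5 is clear from here.
T6 starts before T7 ends → T7 and T6 overlap.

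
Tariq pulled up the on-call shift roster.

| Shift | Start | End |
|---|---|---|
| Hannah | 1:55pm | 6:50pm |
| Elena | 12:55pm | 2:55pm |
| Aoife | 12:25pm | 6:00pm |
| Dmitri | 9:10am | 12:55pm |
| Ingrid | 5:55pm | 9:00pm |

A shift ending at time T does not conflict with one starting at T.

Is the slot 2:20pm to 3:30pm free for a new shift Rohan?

Dmitri: ends 12:55pm at or before Rohan starts 2:20pm → clear.
Aoife: starts 12:25pm before Rohan ends 3:30pm, and ends 6:00pm after Rohan starts 2:20pm → overlap.
Elena: starts 12:55pm before Rohan ends 3:30pm, and ends 2:55pm after Rohan starts 2:20pm → overlap.
Hannah: starts 1:55pm before Rohan ends 3:30pm, and ends 6:50pm after Rohan starts 2:20pm → overlap.
Ingrid: starts 5:55pm at or after Rohan ends 3:30pm → clear.
Rohan overlaps Hannah, Elena, Aoife.

No — it overlaps Aoife, Elena, Hannah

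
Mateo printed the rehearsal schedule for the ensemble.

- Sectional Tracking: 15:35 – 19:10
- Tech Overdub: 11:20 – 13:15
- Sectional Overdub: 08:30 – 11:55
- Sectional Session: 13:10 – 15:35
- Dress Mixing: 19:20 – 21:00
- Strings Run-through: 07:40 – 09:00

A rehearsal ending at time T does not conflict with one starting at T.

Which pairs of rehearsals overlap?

Sectional Overdub & Strings Run-through, Sectional Overdub & Tech Overdub, Sectional Session & Tech Overdub

Sorted by start: Strings Run-through, Sectional Overdub, Tech Overdub, Sectional Session, Sectional Tracking, Dress Mixing.
Sectional Overdub starts before Strings Run-through ends → Strings Run-through and Sectional Overdub overlap.
Tech Overdub starts after Strings Run-through ends, so nothing later overlaps Strings Run-through either.
Tech Overdub starts before Sectional Overdub ends → Sectional Overdub and Tech Overdub overlap.
Sectional Session starts after Sectional Overdub ends, so nothing later overlaps Sectional Overdub either.
Sectional Session starts before Tech Overdub ends → Tech Overdub and Sectional Session overlap.
Sectional Tracking starts after Tech Overdub ends, so nothing later overlaps Tech Overdub either.
Sectional Tracking starts exactly when Sectional Session ends (back-to-back, no overlap), so nothing later overlaps Sectional Session either.
Dress Mixing starts after Sectional Tracking ends.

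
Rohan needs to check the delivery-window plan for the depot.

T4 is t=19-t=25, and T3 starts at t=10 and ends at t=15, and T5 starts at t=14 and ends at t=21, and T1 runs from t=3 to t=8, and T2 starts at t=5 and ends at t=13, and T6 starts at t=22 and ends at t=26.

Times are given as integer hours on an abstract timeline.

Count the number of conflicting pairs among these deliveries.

5

Two intervals overlap when each starts before the other ends.
Sorted by start: T1, T2, T3, T5, T4, T6.
T2 starts before T1 ends → T1 and T2 overlap.
T3 starts after T1 ends, so nothing later overlaps T1 either.
T3 starts before T2 ends → T2 and T3 overlap.
T5 starts after T2 ends, so nothing later overlaps T2 either.
T5 starts before T3 ends → T3 and T5 overlap.
T4 starts after T3 ends, so nothing later overlaps T3 either.
T4 starts before T5 ends → T5 and T4 overlap.
T6 starts after T5 ends.
T6 starts before T4 ends → T4 and T6 overlap.
Overlapping pairs: T1 & T2, T2 & T3, T3 & T5, T4 & T5, T4 & T6 — 5 in total.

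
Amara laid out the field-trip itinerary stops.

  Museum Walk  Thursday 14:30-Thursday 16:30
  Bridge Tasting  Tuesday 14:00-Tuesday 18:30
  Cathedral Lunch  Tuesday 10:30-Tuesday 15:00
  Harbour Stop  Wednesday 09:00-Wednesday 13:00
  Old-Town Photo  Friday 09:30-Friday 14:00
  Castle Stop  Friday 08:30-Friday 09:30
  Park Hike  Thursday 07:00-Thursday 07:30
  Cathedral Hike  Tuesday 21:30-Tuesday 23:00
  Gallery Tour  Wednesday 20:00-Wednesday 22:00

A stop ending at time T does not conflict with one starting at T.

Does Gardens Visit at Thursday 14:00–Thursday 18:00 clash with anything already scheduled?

Cathedral Lunch: ends Tuesday 15:00 at or before Gardens Visit starts Thursday 14:00 → clear.
Bridge Tasting: ends Tuesday 18:30 at or before Gardens Visit starts Thursday 14:00 → clear.
Cathedral Hike: ends Tuesday 23:00 at or before Gardens Visit starts Thursday 14:00 → clear.
Harbour Stop: ends Wednesday 13:00 at or before Gardens Visit starts Thursday 14:00 → clear.
Gallery Tour: ends Wednesday 22:00 at or before Gardens Visit starts Thursday 14:00 → clear.
Park Hike: ends Thursday 07:30 at or before Gardens Visit starts Thursday 14:00 → clear.
Museum Walk: starts Thursday 14:30 before Gardens Visit ends Thursday 18:00, and ends Thursday 16:30 after Gardens Visit starts Thursday 14:00 → overlap.
Castle Stop: starts Friday 08:30 at or after Gardens Visit ends Thursday 18:00 → clear.
Old-Town Photo: starts Friday 09:30 at or after Gardens Visit ends Thursday 18:00 → clear.
Gardens Visit overlaps Museum Walk.

Yes — it overlaps Museum Walk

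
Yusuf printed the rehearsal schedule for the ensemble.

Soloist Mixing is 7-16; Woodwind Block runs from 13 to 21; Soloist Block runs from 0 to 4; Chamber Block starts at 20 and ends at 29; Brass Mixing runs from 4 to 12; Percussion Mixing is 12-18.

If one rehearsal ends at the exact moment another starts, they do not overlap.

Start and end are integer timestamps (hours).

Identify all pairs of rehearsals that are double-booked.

Brass Mixing & Soloist Mixing, Chamber Block & Woodwind Block, Percussion Mixing & Soloist Mixing, Percussion Mixing & Woodwind Block, Soloist Mixing & Woodwind Block

Check each pair: they overlap iff neither finishes before the other starts.
Sorted by start: Soloist Block, Brass Mixing, Soloist Mixing, Percussion Mixing, Woodwind Block, Chamber Block.
Brass Mixing starts exactly when Soloist Block ends (back-to-back, no overlap), so nothing later overlaps Soloist Block either.
Soloist Mixing starts before Brass Mixing ends → Brass Mixing and Soloist Mixing overlap.
Percussion Mixing starts exactly when Brass Mixing ends (back-to-back, no overlap), so nothing later overlaps Brass Mixing either.
Percussion Mixing starts before Soloist Mixing ends → Soloist Mixing and Percussion Mixing overlap.
Woodwind Block starts before Soloist Mixing ends → Soloist Mixing and Woodwind Block overlap.
Chamber Block starts after Soloist Mixing ends.
Woodwind Block starts before Percussion Mixing ends → Percussion Mixing and Woodwind Block overlap.
Chamber Block starts after Percussion Mixing ends.
Chamber Block starts before Woodwind Block ends → Woodwind Block and Chamber Block overlap.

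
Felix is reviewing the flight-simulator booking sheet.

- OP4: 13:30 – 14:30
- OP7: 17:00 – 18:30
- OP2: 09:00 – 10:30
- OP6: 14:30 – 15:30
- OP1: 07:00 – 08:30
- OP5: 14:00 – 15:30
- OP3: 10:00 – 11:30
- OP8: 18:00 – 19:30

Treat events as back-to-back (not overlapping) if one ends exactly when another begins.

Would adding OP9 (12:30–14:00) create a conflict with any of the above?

Yes — it overlaps OP4

OP1: ends 08:30 at or before OP9 starts 12:30 → clear.
OP2: ends 10:30 at or before OP9 starts 12:30 → clear.
OP3: ends 11:30 at or before OP9 starts 12:30 → clear.
OP4: starts 13:30 before OP9 ends 14:00, and ends 14:30 after OP9 starts 12:30 → overlap.
OP5: starts 14:00 at or after OP9 ends 14:00 → clear.
OP6: starts 14:30 at or after OP9 ends 14:00 → clear.
OP7: starts 17:00 at or after OP9 ends 14:00 → clear.
OP8: starts 18:00 at or after OP9 ends 14:00 → clear.
OP9 overlaps OP4.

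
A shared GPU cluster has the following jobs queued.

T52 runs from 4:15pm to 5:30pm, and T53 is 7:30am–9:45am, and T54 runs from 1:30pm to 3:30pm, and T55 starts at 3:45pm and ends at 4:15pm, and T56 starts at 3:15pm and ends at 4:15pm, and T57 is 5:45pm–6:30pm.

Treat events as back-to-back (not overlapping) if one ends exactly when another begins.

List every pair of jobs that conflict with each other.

T54 & T56, T55 & T56

Sorted by start: T53, T54, T56, T55, T52, T57.
T54 starts after T53 ends — done with T53.
T56 starts before T54 ends → T54 and T56 overlap.
T55 starts after T54 ends — done with T54.
T55 starts before T56 ends → T56 and T55 overlap.
T52 starts exactly when T56 ends (back-to-back, no overlap) — done with T56.
T52 starts exactly when T55 ends (back-to-back, no overlap) — done with T55.
T57 starts after T52 ends.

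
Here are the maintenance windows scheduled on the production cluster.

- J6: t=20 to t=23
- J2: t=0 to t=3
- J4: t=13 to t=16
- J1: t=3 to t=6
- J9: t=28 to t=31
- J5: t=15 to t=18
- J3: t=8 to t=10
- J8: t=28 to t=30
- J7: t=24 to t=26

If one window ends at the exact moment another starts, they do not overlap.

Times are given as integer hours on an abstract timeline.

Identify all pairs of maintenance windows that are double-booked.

J4 & J5, J8 & J9

Sorted by start: J2, J1, J3, J4, J5, J6, J7, J8, J9.
J1 starts exactly when J2 ends (back-to-back, no overlap), so nothing later overlaps J2 either.
J3 starts after J1 ends, so nothing later overlaps J1 either.
J4 starts after J3 ends, so nothing later overlaps J3 either.
J5 starts before J4 ends → J4 and J5 overlap.
J6 starts after J4 ends, so nothing later overlaps J4 either.
J6 starts after J5 ends, so nothing later overlaps J5 either.
J7 starts after J6 ends, so nothing later overlaps J6 either.
J8 starts after J7 ends, so nothing later overlaps J7 either.
J9 starts before J8 ends → J8 and J9 overlap.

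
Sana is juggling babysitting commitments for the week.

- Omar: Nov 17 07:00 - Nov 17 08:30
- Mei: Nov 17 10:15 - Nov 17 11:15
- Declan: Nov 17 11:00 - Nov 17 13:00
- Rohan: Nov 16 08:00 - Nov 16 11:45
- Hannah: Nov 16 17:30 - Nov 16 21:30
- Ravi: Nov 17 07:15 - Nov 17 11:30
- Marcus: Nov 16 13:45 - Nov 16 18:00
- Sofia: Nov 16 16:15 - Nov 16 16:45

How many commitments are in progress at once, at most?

Walk through starts and ends in time order (an end at T is processed before a start at T):
Nov 16 08:00 start Rohan → 1
Nov 16 11:45 end Rohan → 0
Nov 16 13:45 start Marcus → 1
Nov 16 16:15 start Sofia → 2
Nov 16 16:45 end Sofia → 1
Nov 16 17:30 start Hannah → 2
Nov 16 18:00 end Marcus → 1
Nov 16 21:30 end Hannah → 0
Nov 17 07:00 start Omar → 1
Nov 17 07:15 start Ravi → 2
Nov 17 08:30 end Omar → 1
Nov 17 10:15 start Mei → 2
Nov 17 11:00 start Declan → 3
Nov 17 11:15 end Mei → 2
Nov 17 11:30 end Ravi → 1
Nov 17 13:00 end Declan → 0
Peak is 3, at Nov 17 11:00 (Declan, Mei, Ravi).

3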